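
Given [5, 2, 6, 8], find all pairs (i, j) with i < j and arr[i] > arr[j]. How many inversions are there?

Finding inversions in [5, 2, 6, 8]:

(0, 1): arr[0]=5 > arr[1]=2

Total inversions: 1

The array has 1 inversion(s): (0,1). Each pair (i,j) satisfies i < j and arr[i] > arr[j].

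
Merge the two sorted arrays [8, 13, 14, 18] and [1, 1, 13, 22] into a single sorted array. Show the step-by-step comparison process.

Merging process:

Compare 8 vs 1: take 1 from right. Merged: [1]
Compare 8 vs 1: take 1 from right. Merged: [1, 1]
Compare 8 vs 13: take 8 from left. Merged: [1, 1, 8]
Compare 13 vs 13: take 13 from left. Merged: [1, 1, 8, 13]
Compare 14 vs 13: take 13 from right. Merged: [1, 1, 8, 13, 13]
Compare 14 vs 22: take 14 from left. Merged: [1, 1, 8, 13, 13, 14]
Compare 18 vs 22: take 18 from left. Merged: [1, 1, 8, 13, 13, 14, 18]
Append remaining from right: [22]. Merged: [1, 1, 8, 13, 13, 14, 18, 22]

Final merged array: [1, 1, 8, 13, 13, 14, 18, 22]
Total comparisons: 7

The merged array is [1, 1, 8, 13, 13, 14, 18, 22], requiring 7 comparisons. The merge step runs in O(n) time where n is the total number of elements.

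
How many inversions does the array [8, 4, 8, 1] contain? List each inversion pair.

Finding inversions in [8, 4, 8, 1]:

(0, 1): arr[0]=8 > arr[1]=4
(0, 3): arr[0]=8 > arr[3]=1
(1, 3): arr[1]=4 > arr[3]=1
(2, 3): arr[2]=8 > arr[3]=1

Total inversions: 4

The array has 4 inversion(s): (0,1), (0,3), (1,3), (2,3). Each pair (i,j) satisfies i < j and arr[i] > arr[j].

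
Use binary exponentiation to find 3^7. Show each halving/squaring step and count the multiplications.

Computing 3^7 by squaring (build up from 3^1; each line after the first costs one multiplication):

3^1 = 3
3^2 = (3^1)^2 = 3^2 = 9
3^3 = 3 * 3^2 = 3 * 9 = 27
3^6 = (3^3)^2 = 27^2 = 729
3^7 = 3 * 3^6 = 3 * 729 = 2187

Result: 2187
Multiplications needed: 4 (4 lines after 3^1)

3^7 = 2187. Using exponentiation by squaring, this requires 4 multiplications. The key idea: if the exponent is even, square the half-power; if odd, multiply by the base once.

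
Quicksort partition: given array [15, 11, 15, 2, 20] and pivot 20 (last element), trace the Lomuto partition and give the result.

Lomuto partition with pivot = 20:

Initial array: [15, 11, 15, 2, 20]

arr[0]=15 <= 20: swap with position 0, array becomes [15, 11, 15, 2, 20]
arr[1]=11 <= 20: swap with position 1, array becomes [15, 11, 15, 2, 20]
arr[2]=15 <= 20: swap with position 2, array becomes [15, 11, 15, 2, 20]
arr[3]=2 <= 20: swap with position 3, array becomes [15, 11, 15, 2, 20]

Place pivot at position 4: [15, 11, 15, 2, 20]
Pivot position: 4

After partitioning with pivot 20, the array becomes [15, 11, 15, 2, 20]. The pivot is placed at index 4. All elements to the left of the pivot are <= 20, and all elements to the right are > 20.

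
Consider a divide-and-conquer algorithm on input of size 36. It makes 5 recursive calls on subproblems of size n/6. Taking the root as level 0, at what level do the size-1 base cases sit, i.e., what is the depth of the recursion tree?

For divide and conquer with division factor 6:

Problem sizes at each level:
Level 0: 36
Level 1: 6
Level 2: 1

The root is level 0 and the size-1 base case is level 2 (the tree spans levels 0 through 2, i.e. 3 levels counting the root), so the depth is the number of divisions: log_6(36) = 2

The recursion tree depth is log_6(36) = 2. At each level, the problem size is divided by 6, so it takes 2 divisions to reduce to a base case of size 1. The algorithm makes 5 recursive calls at each level.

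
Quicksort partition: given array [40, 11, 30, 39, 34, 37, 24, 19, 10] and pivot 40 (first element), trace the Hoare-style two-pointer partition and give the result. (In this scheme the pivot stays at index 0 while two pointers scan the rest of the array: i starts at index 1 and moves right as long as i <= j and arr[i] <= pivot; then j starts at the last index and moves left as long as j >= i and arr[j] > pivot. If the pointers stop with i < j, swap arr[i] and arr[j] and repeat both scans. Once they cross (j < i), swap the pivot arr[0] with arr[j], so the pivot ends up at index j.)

Hoare-style two-pointer partition with pivot = 40:

Initial array: [40, 11, 30, 39, 34, 37, 24, 19, 10]

Pointers start at i = 1, j = 8.
i ends at 9, j ends at 8: the pointers have crossed (j < i), so scanning stops.

Swap pivot arr[0] with arr[8] to place pivot at position 8: [10, 11, 30, 39, 34, 37, 24, 19, 40]
Pivot position: 8

After partitioning with pivot 40, the array becomes [10, 11, 30, 39, 34, 37, 24, 19, 40]. The pivot is placed at index 8. All elements to the left of the pivot are <= 40, and all elements to the right are > 40.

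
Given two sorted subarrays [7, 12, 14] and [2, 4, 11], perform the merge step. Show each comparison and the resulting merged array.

Merging process:

Compare 7 vs 2: take 2 from right. Merged: [2]
Compare 7 vs 4: take 4 from right. Merged: [2, 4]
Compare 7 vs 11: take 7 from left. Merged: [2, 4, 7]
Compare 12 vs 11: take 11 from right. Merged: [2, 4, 7, 11]
Append remaining from left: [12, 14]. Merged: [2, 4, 7, 11, 12, 14]

Final merged array: [2, 4, 7, 11, 12, 14]
Total comparisons: 4

The merged array is [2, 4, 7, 11, 12, 14], requiring 4 comparisons. The merge step runs in O(n) time where n is the total number of elements.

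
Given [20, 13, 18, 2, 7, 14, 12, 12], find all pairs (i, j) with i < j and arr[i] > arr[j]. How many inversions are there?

Finding inversions in [20, 13, 18, 2, 7, 14, 12, 12]:

(0, 1): arr[0]=20 > arr[1]=13
(0, 2): arr[0]=20 > arr[2]=18
(0, 3): arr[0]=20 > arr[3]=2
(0, 4): arr[0]=20 > arr[4]=7
(0, 5): arr[0]=20 > arr[5]=14
(0, 6): arr[0]=20 > arr[6]=12
(0, 7): arr[0]=20 > arr[7]=12
(1, 3): arr[1]=13 > arr[3]=2
(1, 4): arr[1]=13 > arr[4]=7
(1, 6): arr[1]=13 > arr[6]=12
(1, 7): arr[1]=13 > arr[7]=12
(2, 3): arr[2]=18 > arr[3]=2
(2, 4): arr[2]=18 > arr[4]=7
(2, 5): arr[2]=18 > arr[5]=14
(2, 6): arr[2]=18 > arr[6]=12
(2, 7): arr[2]=18 > arr[7]=12
(5, 6): arr[5]=14 > arr[6]=12
(5, 7): arr[5]=14 > arr[7]=12

Total inversions: 18

The array has 18 inversion(s): (0,1), (0,2), (0,3), (0,4), (0,5), (0,6), (0,7), (1,3), (1,4), (1,6), (1,7), (2,3), (2,4), (2,5), (2,6), (2,7), (5,6), (5,7). Each pair (i,j) satisfies i < j and arr[i] > arr[j].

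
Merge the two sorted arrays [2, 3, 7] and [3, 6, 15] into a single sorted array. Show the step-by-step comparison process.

Merging process:

Compare 2 vs 3: take 2 from left. Merged: [2]
Compare 3 vs 3: take 3 from left. Merged: [2, 3]
Compare 7 vs 3: take 3 from right. Merged: [2, 3, 3]
Compare 7 vs 6: take 6 from right. Merged: [2, 3, 3, 6]
Compare 7 vs 15: take 7 from left. Merged: [2, 3, 3, 6, 7]
Append remaining from right: [15]. Merged: [2, 3, 3, 6, 7, 15]

Final merged array: [2, 3, 3, 6, 7, 15]
Total comparisons: 5

The merged array is [2, 3, 3, 6, 7, 15], requiring 5 comparisons. The merge step runs in O(n) time where n is the total number of elements.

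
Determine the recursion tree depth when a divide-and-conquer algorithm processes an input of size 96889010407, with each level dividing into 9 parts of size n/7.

For divide and conquer with division factor 7:

Problem sizes at each level:
Level 0: 96889010407
Level 1: 13841287201
Level 2: 1977326743
Level 3: 282475249
Level 4: 40353607
Level 5: 5764801
Level 6: 823543
Level 7: 117649
Level 8: 16807
Level 9: 2401
Level 10: 343
Level 11: 49
Level 12: 7
Level 13: 1

The root is level 0 and the size-1 base case is level 13 (the tree spans levels 0 through 13, i.e. 14 levels counting the root), so the depth is the number of divisions: log_7(96889010407) = 13

The recursion tree depth is log_7(96889010407) = 13. At each level, the problem size is divided by 7, so it takes 13 divisions to reduce to a base case of size 1. The algorithm makes 9 recursive calls at each level.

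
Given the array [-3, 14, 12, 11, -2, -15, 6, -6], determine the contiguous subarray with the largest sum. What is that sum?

Using Kadane's algorithm on [-3, 14, 12, 11, -2, -15, 6, -6]:

Scanning through the array:
Position 1 (value 14): max_ending_here = 14, max_so_far = 14
Position 2 (value 12): max_ending_here = 26, max_so_far = 26
Position 3 (value 11): max_ending_here = 37, max_so_far = 37
Position 4 (value -2): max_ending_here = 35, max_so_far = 37
Position 5 (value -15): max_ending_here = 20, max_so_far = 37
Position 6 (value 6): max_ending_here = 26, max_so_far = 37
Position 7 (value -6): max_ending_here = 20, max_so_far = 37

Maximum subarray: [14, 12, 11]
Maximum sum: 37

The maximum subarray is [14, 12, 11] with sum 37. This subarray runs from index 1 to index 3.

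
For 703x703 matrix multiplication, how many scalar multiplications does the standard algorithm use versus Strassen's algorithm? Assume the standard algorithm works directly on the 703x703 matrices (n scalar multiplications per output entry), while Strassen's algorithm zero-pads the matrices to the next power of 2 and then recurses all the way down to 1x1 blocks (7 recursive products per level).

Matrix multiplication for 703x703 matrices:

Strassen's algorithm requires power-of-2 dimensions. Pad 703x703 to 1024x1024 (next power of 2).

Standard algorithm: 703^3 = 347428927 multiplications
Strassen's algorithm: 7^(log2(1024)) = 7^10 = 282475249 multiplications
Savings: 347428927 - 282475249 = 64953678 multiplications

Standard: 347428927 multiplications (703^3). Strassen: 282475249 multiplications (7^10, after padding to 1024x1024). Strassen reduces 8 recursive multiplications to 7 at each level.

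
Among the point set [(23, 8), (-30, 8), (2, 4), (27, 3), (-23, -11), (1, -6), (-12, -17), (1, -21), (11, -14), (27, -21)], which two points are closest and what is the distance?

Computing all pairwise distances among 10 points:

d((23, 8), (-30, 8)) = 53.0
d((23, 8), (2, 4)) = 21.3776
d((23, 8), (27, 3)) = 6.4031 <-- minimum
d((23, 8), (-23, -11)) = 49.7695
d((23, 8), (1, -6)) = 26.0768
d((23, 8), (-12, -17)) = 43.0116
d((23, 8), (1, -21)) = 36.4005
d((23, 8), (11, -14)) = 25.0599
d((23, 8), (27, -21)) = 29.2746
d((-30, 8), (2, 4)) = 32.249
d((-30, 8), (27, 3)) = 57.2189
d((-30, 8), (-23, -11)) = 20.2485
d((-30, 8), (1, -6)) = 34.0147
d((-30, 8), (-12, -17)) = 30.8058
d((-30, 8), (1, -21)) = 42.45
d((-30, 8), (11, -14)) = 46.5296
d((-30, 8), (27, -21)) = 63.9531
d((2, 4), (27, 3)) = 25.02
d((2, 4), (-23, -11)) = 29.1548
d((2, 4), (1, -6)) = 10.0499
d((2, 4), (-12, -17)) = 25.2389
d((2, 4), (1, -21)) = 25.02
d((2, 4), (11, -14)) = 20.1246
d((2, 4), (27, -21)) = 35.3553
d((27, 3), (-23, -11)) = 51.923
d((27, 3), (1, -6)) = 27.5136
d((27, 3), (-12, -17)) = 43.8292
d((27, 3), (1, -21)) = 35.3836
d((27, 3), (11, -14)) = 23.3452
d((27, 3), (27, -21)) = 24.0
d((-23, -11), (1, -6)) = 24.5153
d((-23, -11), (-12, -17)) = 12.53
d((-23, -11), (1, -21)) = 26.0
d((-23, -11), (11, -14)) = 34.1321
d((-23, -11), (27, -21)) = 50.9902
d((1, -6), (-12, -17)) = 17.0294
d((1, -6), (1, -21)) = 15.0
d((1, -6), (11, -14)) = 12.8062
d((1, -6), (27, -21)) = 30.0167
d((-12, -17), (1, -21)) = 13.6015
d((-12, -17), (11, -14)) = 23.1948
d((-12, -17), (27, -21)) = 39.2046
d((1, -21), (11, -14)) = 12.2066
d((1, -21), (27, -21)) = 26.0
d((11, -14), (27, -21)) = 17.4642

Closest pair: (23, 8) and (27, 3) with distance 6.4031

The closest pair is (23, 8) and (27, 3) with Euclidean distance 6.4031. For 10 points, brute-force pairwise comparison is shown above. For large n, the divide-and-conquer algorithm (sort by x, recurse on halves, check the dividing strip) achieves O(n log n).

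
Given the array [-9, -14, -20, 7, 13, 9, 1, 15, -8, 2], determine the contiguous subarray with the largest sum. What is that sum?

Using Kadane's algorithm on [-9, -14, -20, 7, 13, 9, 1, 15, -8, 2]:

Scanning through the array:
Position 1 (value -14): max_ending_here = -14, max_so_far = -9
Position 2 (value -20): max_ending_here = -20, max_so_far = -9
Position 3 (value 7): max_ending_here = 7, max_so_far = 7
Position 4 (value 13): max_ending_here = 20, max_so_far = 20
Position 5 (value 9): max_ending_here = 29, max_so_far = 29
Position 6 (value 1): max_ending_here = 30, max_so_far = 30
Position 7 (value 15): max_ending_here = 45, max_so_far = 45
Position 8 (value -8): max_ending_here = 37, max_so_far = 45
Position 9 (value 2): max_ending_here = 39, max_so_far = 45

Maximum subarray: [7, 13, 9, 1, 15]
Maximum sum: 45

The maximum subarray is [7, 13, 9, 1, 15] with sum 45. This subarray runs from index 3 to index 7.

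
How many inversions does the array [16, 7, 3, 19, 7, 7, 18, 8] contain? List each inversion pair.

Finding inversions in [16, 7, 3, 19, 7, 7, 18, 8]:

(0, 1): arr[0]=16 > arr[1]=7
(0, 2): arr[0]=16 > arr[2]=3
(0, 4): arr[0]=16 > arr[4]=7
(0, 5): arr[0]=16 > arr[5]=7
(0, 7): arr[0]=16 > arr[7]=8
(1, 2): arr[1]=7 > arr[2]=3
(3, 4): arr[3]=19 > arr[4]=7
(3, 5): arr[3]=19 > arr[5]=7
(3, 6): arr[3]=19 > arr[6]=18
(3, 7): arr[3]=19 > arr[7]=8
(6, 7): arr[6]=18 > arr[7]=8

Total inversions: 11

The array has 11 inversion(s): (0,1), (0,2), (0,4), (0,5), (0,7), (1,2), (3,4), (3,5), (3,6), (3,7), (6,7). Each pair (i,j) satisfies i < j and arr[i] > arr[j].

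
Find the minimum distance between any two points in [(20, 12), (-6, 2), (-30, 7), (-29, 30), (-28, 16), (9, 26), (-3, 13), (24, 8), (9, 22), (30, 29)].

Computing all pairwise distances among 10 points:

d((20, 12), (-6, 2)) = 27.8568
d((20, 12), (-30, 7)) = 50.2494
d((20, 12), (-29, 30)) = 52.2015
d((20, 12), (-28, 16)) = 48.1664
d((20, 12), (9, 26)) = 17.8045
d((20, 12), (-3, 13)) = 23.0217
d((20, 12), (24, 8)) = 5.6569
d((20, 12), (9, 22)) = 14.8661
d((20, 12), (30, 29)) = 19.7231
d((-6, 2), (-30, 7)) = 24.5153
d((-6, 2), (-29, 30)) = 36.2353
d((-6, 2), (-28, 16)) = 26.0768
d((-6, 2), (9, 26)) = 28.3019
d((-6, 2), (-3, 13)) = 11.4018
d((-6, 2), (24, 8)) = 30.5941
d((-6, 2), (9, 22)) = 25.0
d((-6, 2), (30, 29)) = 45.0
d((-30, 7), (-29, 30)) = 23.0217
d((-30, 7), (-28, 16)) = 9.2195
d((-30, 7), (9, 26)) = 43.382
d((-30, 7), (-3, 13)) = 27.6586
d((-30, 7), (24, 8)) = 54.0093
d((-30, 7), (9, 22)) = 41.7852
d((-30, 7), (30, 29)) = 63.9062
d((-29, 30), (-28, 16)) = 14.0357
d((-29, 30), (9, 26)) = 38.2099
d((-29, 30), (-3, 13)) = 31.0644
d((-29, 30), (24, 8)) = 57.3847
d((-29, 30), (9, 22)) = 38.833
d((-29, 30), (30, 29)) = 59.0085
d((-28, 16), (9, 26)) = 38.3275
d((-28, 16), (-3, 13)) = 25.1794
d((-28, 16), (24, 8)) = 52.6118
d((-28, 16), (9, 22)) = 37.4833
d((-28, 16), (30, 29)) = 59.439
d((9, 26), (-3, 13)) = 17.6918
d((9, 26), (24, 8)) = 23.4307
d((9, 26), (9, 22)) = 4.0 <-- minimum
d((9, 26), (30, 29)) = 21.2132
d((-3, 13), (24, 8)) = 27.4591
d((-3, 13), (9, 22)) = 15.0
d((-3, 13), (30, 29)) = 36.6742
d((24, 8), (9, 22)) = 20.5183
d((24, 8), (30, 29)) = 21.8403
d((9, 22), (30, 29)) = 22.1359

Closest pair: (9, 26) and (9, 22) with distance 4.0

The closest pair is (9, 26) and (9, 22) with Euclidean distance 4.0. For 10 points, brute-force pairwise comparison is shown above. For large n, the divide-and-conquer algorithm (sort by x, recurse on halves, check the dividing strip) achieves O(n log n).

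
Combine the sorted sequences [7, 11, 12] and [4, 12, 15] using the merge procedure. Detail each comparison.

Merging process:

Compare 7 vs 4: take 4 from right. Merged: [4]
Compare 7 vs 12: take 7 from left. Merged: [4, 7]
Compare 11 vs 12: take 11 from left. Merged: [4, 7, 11]
Compare 12 vs 12: take 12 from left. Merged: [4, 7, 11, 12]
Append remaining from right: [12, 15]. Merged: [4, 7, 11, 12, 12, 15]

Final merged array: [4, 7, 11, 12, 12, 15]
Total comparisons: 4

The merged array is [4, 7, 11, 12, 12, 15], requiring 4 comparisons. The merge step runs in O(n) time where n is the total number of elements.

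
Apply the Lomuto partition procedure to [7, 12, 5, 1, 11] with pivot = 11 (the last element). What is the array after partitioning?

Lomuto partition with pivot = 11:

Initial array: [7, 12, 5, 1, 11]

arr[0]=7 <= 11: swap with position 0, array becomes [7, 12, 5, 1, 11]
arr[1]=12 > 11: no swap
arr[2]=5 <= 11: swap with position 1, array becomes [7, 5, 12, 1, 11]
arr[3]=1 <= 11: swap with position 2, array becomes [7, 5, 1, 12, 11]

Place pivot at position 3: [7, 5, 1, 11, 12]
Pivot position: 3

After partitioning with pivot 11, the array becomes [7, 5, 1, 11, 12]. The pivot is placed at index 3. All elements to the left of the pivot are <= 11, and all elements to the right are > 11.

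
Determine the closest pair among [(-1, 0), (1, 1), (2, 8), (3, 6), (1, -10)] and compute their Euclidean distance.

Computing all pairwise distances among 5 points:

d((-1, 0), (1, 1)) = 2.2361 <-- minimum
d((-1, 0), (2, 8)) = 8.544
d((-1, 0), (3, 6)) = 7.2111
d((-1, 0), (1, -10)) = 10.198
d((1, 1), (2, 8)) = 7.0711
d((1, 1), (3, 6)) = 5.3852
d((1, 1), (1, -10)) = 11.0
d((2, 8), (3, 6)) = 2.2361 <-- minimum
d((2, 8), (1, -10)) = 18.0278
d((3, 6), (1, -10)) = 16.1245

Minimum distance: 2.2361 (tie among 2 pairs: (-1, 0) and (1, 1); (2, 8) and (3, 6))

The minimum Euclidean distance is 2.2361. There is a tie: 2 pairs achieve this minimum — (-1, 0) and (1, 1); (2, 8) and (3, 6). Any of these is a valid closest pair. For 5 points, brute-force pairwise comparison is shown above. For large n, the divide-and-conquer algorithm (sort by x, recurse on halves, check the dividing strip) achieves O(n log n).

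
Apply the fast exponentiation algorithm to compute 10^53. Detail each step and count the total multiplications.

Computing 10^53 by squaring (build up from 10^1; each line after the first costs one multiplication):

10^1 = 10
10^2 = (10^1)^2 = 10^2 = 100
10^3 = 10 * 10^2 = 10 * 100 = 1000
10^6 = (10^3)^2 = 1000^2 = 1000000
10^12 = (10^6)^2 = 1000000^2 = 1000000000000
10^13 = 10 * 10^12 = 10 * 1000000000000 = 10000000000000
10^26 = (10^13)^2 = 10000000000000^2 = 100000000000000000000000000
10^52 = (10^26)^2 = 100000000000000000000000000^2 = 10000000000000000000000000000000000000000000000000000
10^53 = 10 * 10^52 = 10 * 10000000000000000000000000000000000000000000000000000 = 100000000000000000000000000000000000000000000000000000

Result: 100000000000000000000000000000000000000000000000000000
Multiplications needed: 8 (8 lines after 10^1)

10^53 = 100000000000000000000000000000000000000000000000000000. Using exponentiation by squaring, this requires 8 multiplications. The key idea: if the exponent is even, square the half-power; if odd, multiply by the base once.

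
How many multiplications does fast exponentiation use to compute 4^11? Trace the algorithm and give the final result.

Computing 4^11 by squaring (build up from 4^1; each line after the first costs one multiplication):

4^1 = 4
4^2 = (4^1)^2 = 4^2 = 16
4^4 = (4^2)^2 = 16^2 = 256
4^5 = 4 * 4^4 = 4 * 256 = 1024
4^10 = (4^5)^2 = 1024^2 = 1048576
4^11 = 4 * 4^10 = 4 * 1048576 = 4194304

Result: 4194304
Multiplications needed: 5 (5 lines after 4^1)

4^11 = 4194304. Using exponentiation by squaring, this requires 5 multiplications. The key idea: if the exponent is even, square the half-power; if odd, multiply by the base once.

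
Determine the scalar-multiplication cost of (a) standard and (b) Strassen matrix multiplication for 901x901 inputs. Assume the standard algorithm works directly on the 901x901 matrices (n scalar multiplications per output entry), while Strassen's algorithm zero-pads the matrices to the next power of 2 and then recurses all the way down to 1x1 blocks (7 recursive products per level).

Matrix multiplication for 901x901 matrices:

Strassen's algorithm requires power-of-2 dimensions. Pad 901x901 to 1024x1024 (next power of 2).

Standard algorithm: 901^3 = 731432701 multiplications
Strassen's algorithm: 7^(log2(1024)) = 7^10 = 282475249 multiplications
Savings: 731432701 - 282475249 = 448957452 multiplications

Standard: 731432701 multiplications (901^3). Strassen: 282475249 multiplications (7^10, after padding to 1024x1024). Strassen reduces 8 recursive multiplications to 7 at each level.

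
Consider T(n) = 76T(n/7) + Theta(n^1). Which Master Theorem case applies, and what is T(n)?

Master Theorem for T(n) = 76T(n/7) + O(n^1):

a = 76, b = 7, c = 1
log_b(a) = log_7(76) = 2.2256

Case 1: c = 1 < log_7(76) = 2.2256
T(n) = O(n^(log_7 76))

For T(n) = 76T(n/7) + O(n^1): log_7(76) = 2.2256. This is Case 1 of the Master Theorem (c < log_b(a), work dominated by leaves), giving O(n^(log_7 76)).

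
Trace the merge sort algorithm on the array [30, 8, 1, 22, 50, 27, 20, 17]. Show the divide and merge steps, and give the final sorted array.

Merge sort trace:

Split: [30, 8, 1, 22, 50, 27, 20, 17] -> [30, 8, 1, 22] and [50, 27, 20, 17]
  Split: [30, 8, 1, 22] -> [30, 8] and [1, 22]
    Split: [30, 8] -> [30] and [8]
    Merge: [30] + [8] -> [8, 30]
    Split: [1, 22] -> [1] and [22]
    Merge: [1] + [22] -> [1, 22]
  Merge: [8, 30] + [1, 22] -> [1, 8, 22, 30]
  Split: [50, 27, 20, 17] -> [50, 27] and [20, 17]
    Split: [50, 27] -> [50] and [27]
    Merge: [50] + [27] -> [27, 50]
    Split: [20, 17] -> [20] and [17]
    Merge: [20] + [17] -> [17, 20]
  Merge: [27, 50] + [17, 20] -> [17, 20, 27, 50]
Merge: [1, 8, 22, 30] + [17, 20, 27, 50] -> [1, 8, 17, 20, 22, 27, 30, 50]

Final sorted array: [1, 8, 17, 20, 22, 27, 30, 50]

The merge sort proceeds by recursively splitting the array and merging sorted halves.
After all merges, the sorted array is [1, 8, 17, 20, 22, 27, 30, 50].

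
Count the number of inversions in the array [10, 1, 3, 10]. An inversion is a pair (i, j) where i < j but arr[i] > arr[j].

Finding inversions in [10, 1, 3, 10]:

(0, 1): arr[0]=10 > arr[1]=1
(0, 2): arr[0]=10 > arr[2]=3

Total inversions: 2

The array has 2 inversion(s): (0,1), (0,2). Each pair (i,j) satisfies i < j and arr[i] > arr[j].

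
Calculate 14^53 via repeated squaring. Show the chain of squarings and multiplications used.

Computing 14^53 by squaring (build up from 14^1; each line after the first costs one multiplication):

14^1 = 14
14^2 = (14^1)^2 = 14^2 = 196
14^3 = 14 * 14^2 = 14 * 196 = 2744
14^6 = (14^3)^2 = 2744^2 = 7529536
14^12 = (14^6)^2 = 7529536^2 = 56693912375296
14^13 = 14 * 14^12 = 14 * 56693912375296 = 793714773254144
14^26 = (14^13)^2 = 793714773254144^2 = 629983141281877223603213172736
14^52 = (14^26)^2 = 629983141281877223603213172736^2 = 396878758299381678483277913691857524931552116018231373725696
14^53 = 14 * 14^52 = 14 * 396878758299381678483277913691857524931552116018231373725696 = 5556302616191343498765890791686005349041729624255239232159744

Result: 5556302616191343498765890791686005349041729624255239232159744
Multiplications needed: 8 (8 lines after 14^1)

14^53 = 5556302616191343498765890791686005349041729624255239232159744. Using exponentiation by squaring, this requires 8 multiplications. The key idea: if the exponent is even, square the half-power; if odd, multiply by the base once.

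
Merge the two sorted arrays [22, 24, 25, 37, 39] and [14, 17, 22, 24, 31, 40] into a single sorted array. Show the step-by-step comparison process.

Merging process:

Compare 22 vs 14: take 14 from right. Merged: [14]
Compare 22 vs 17: take 17 from right. Merged: [14, 17]
Compare 22 vs 22: take 22 from left. Merged: [14, 17, 22]
Compare 24 vs 22: take 22 from right. Merged: [14, 17, 22, 22]
Compare 24 vs 24: take 24 from left. Merged: [14, 17, 22, 22, 24]
Compare 25 vs 24: take 24 from right. Merged: [14, 17, 22, 22, 24, 24]
Compare 25 vs 31: take 25 from left. Merged: [14, 17, 22, 22, 24, 24, 25]
Compare 37 vs 31: take 31 from right. Merged: [14, 17, 22, 22, 24, 24, 25, 31]
Compare 37 vs 40: take 37 from left. Merged: [14, 17, 22, 22, 24, 24, 25, 31, 37]
Compare 39 vs 40: take 39 from left. Merged: [14, 17, 22, 22, 24, 24, 25, 31, 37, 39]
Append remaining from right: [40]. Merged: [14, 17, 22, 22, 24, 24, 25, 31, 37, 39, 40]

Final merged array: [14, 17, 22, 22, 24, 24, 25, 31, 37, 39, 40]
Total comparisons: 10

The merged array is [14, 17, 22, 22, 24, 24, 25, 31, 37, 39, 40], requiring 10 comparisons. The merge step runs in O(n) time where n is the total number of elements.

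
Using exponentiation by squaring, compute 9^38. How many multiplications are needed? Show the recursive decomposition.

Computing 9^38 by squaring (build up from 9^1; each line after the first costs one multiplication):

9^1 = 9
9^2 = (9^1)^2 = 9^2 = 81
9^4 = (9^2)^2 = 81^2 = 6561
9^8 = (9^4)^2 = 6561^2 = 43046721
9^9 = 9 * 9^8 = 9 * 43046721 = 387420489
9^18 = (9^9)^2 = 387420489^2 = 150094635296999121
9^19 = 9 * 9^18 = 9 * 150094635296999121 = 1350851717672992089
9^38 = (9^19)^2 = 1350851717672992089^2 = 1824800363140073127359051977856583921

Result: 1824800363140073127359051977856583921
Multiplications needed: 7 (7 lines after 9^1)

9^38 = 1824800363140073127359051977856583921. Using exponentiation by squaring, this requires 7 multiplications. The key idea: if the exponent is even, square the half-power; if odd, multiply by the base once.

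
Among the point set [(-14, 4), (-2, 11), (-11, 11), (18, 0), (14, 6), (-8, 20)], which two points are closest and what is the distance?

Computing all pairwise distances among 6 points:

d((-14, 4), (-2, 11)) = 13.8924
d((-14, 4), (-11, 11)) = 7.6158
d((-14, 4), (18, 0)) = 32.249
d((-14, 4), (14, 6)) = 28.0713
d((-14, 4), (-8, 20)) = 17.088
d((-2, 11), (-11, 11)) = 9.0
d((-2, 11), (18, 0)) = 22.8254
d((-2, 11), (14, 6)) = 16.7631
d((-2, 11), (-8, 20)) = 10.8167
d((-11, 11), (18, 0)) = 31.0161
d((-11, 11), (14, 6)) = 25.4951
d((-11, 11), (-8, 20)) = 9.4868
d((18, 0), (14, 6)) = 7.2111 <-- minimum
d((18, 0), (-8, 20)) = 32.8024
d((14, 6), (-8, 20)) = 26.0768

Closest pair: (18, 0) and (14, 6) with distance 7.2111

The closest pair is (18, 0) and (14, 6) with Euclidean distance 7.2111. For 6 points, brute-force pairwise comparison is shown above. For large n, the divide-and-conquer algorithm (sort by x, recurse on halves, check the dividing strip) achieves O(n log n).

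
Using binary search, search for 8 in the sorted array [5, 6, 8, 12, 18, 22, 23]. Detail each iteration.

Binary search for 8 in [5, 6, 8, 12, 18, 22, 23]:

lo=0, hi=6, mid=3, arr[mid]=12 -> 12 > 8, search left half
lo=0, hi=2, mid=1, arr[mid]=6 -> 6 < 8, search right half
lo=2, hi=2, mid=2, arr[mid]=8 -> Found target at index 2!

Binary search finds 8 at index 2 after 3 comparisons. The search repeatedly halves the search space by comparing with the middle element.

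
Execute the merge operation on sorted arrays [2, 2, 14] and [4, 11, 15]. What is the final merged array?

Merging process:

Compare 2 vs 4: take 2 from left. Merged: [2]
Compare 2 vs 4: take 2 from left. Merged: [2, 2]
Compare 14 vs 4: take 4 from right. Merged: [2, 2, 4]
Compare 14 vs 11: take 11 from right. Merged: [2, 2, 4, 11]
Compare 14 vs 15: take 14 from left. Merged: [2, 2, 4, 11, 14]
Append remaining from right: [15]. Merged: [2, 2, 4, 11, 14, 15]

Final merged array: [2, 2, 4, 11, 14, 15]
Total comparisons: 5

The merged array is [2, 2, 4, 11, 14, 15], requiring 5 comparisons. The merge step runs in O(n) time where n is the total number of elements.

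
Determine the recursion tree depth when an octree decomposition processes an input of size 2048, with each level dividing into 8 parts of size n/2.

For divide and conquer with division factor 2:

Problem sizes at each level:
Level 0: 2048
Level 1: 1024
Level 2: 512
Level 3: 256
Level 4: 128
Level 5: 64
Level 6: 32
Level 7: 16
Level 8: 8
Level 9: 4
Level 10: 2
Level 11: 1

The root is level 0 and the size-1 base case is level 11 (the tree spans levels 0 through 11, i.e. 12 levels counting the root), so the depth is the number of divisions: log_2(2048) = 11

The recursion tree depth is log_2(2048) = 11. At each level, the problem size is divided by 2, so it takes 11 divisions to reduce to a base case of size 1. The algorithm makes 8 recursive calls at each level.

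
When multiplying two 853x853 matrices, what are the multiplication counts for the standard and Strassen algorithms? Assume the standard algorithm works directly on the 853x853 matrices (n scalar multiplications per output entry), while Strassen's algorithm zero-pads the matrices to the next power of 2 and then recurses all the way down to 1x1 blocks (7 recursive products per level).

Matrix multiplication for 853x853 matrices:

Strassen's algorithm requires power-of-2 dimensions. Pad 853x853 to 1024x1024 (next power of 2).

Standard algorithm: 853^3 = 620650477 multiplications
Strassen's algorithm: 7^(log2(1024)) = 7^10 = 282475249 multiplications
Savings: 620650477 - 282475249 = 338175228 multiplications

Standard: 620650477 multiplications (853^3). Strassen: 282475249 multiplications (7^10, after padding to 1024x1024). Strassen reduces 8 recursive multiplications to 7 at each level.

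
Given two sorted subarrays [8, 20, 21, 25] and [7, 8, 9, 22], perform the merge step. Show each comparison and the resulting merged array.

Merging process:

Compare 8 vs 7: take 7 from right. Merged: [7]
Compare 8 vs 8: take 8 from left. Merged: [7, 8]
Compare 20 vs 8: take 8 from right. Merged: [7, 8, 8]
Compare 20 vs 9: take 9 from right. Merged: [7, 8, 8, 9]
Compare 20 vs 22: take 20 from left. Merged: [7, 8, 8, 9, 20]
Compare 21 vs 22: take 21 from left. Merged: [7, 8, 8, 9, 20, 21]
Compare 25 vs 22: take 22 from right. Merged: [7, 8, 8, 9, 20, 21, 22]
Append remaining from left: [25]. Merged: [7, 8, 8, 9, 20, 21, 22, 25]

Final merged array: [7, 8, 8, 9, 20, 21, 22, 25]
Total comparisons: 7

The merged array is [7, 8, 8, 9, 20, 21, 22, 25], requiring 7 comparisons. The merge step runs in O(n) time where n is the total number of elements.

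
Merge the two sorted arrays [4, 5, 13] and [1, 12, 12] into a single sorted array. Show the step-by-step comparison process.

Merging process:

Compare 4 vs 1: take 1 from right. Merged: [1]
Compare 4 vs 12: take 4 from left. Merged: [1, 4]
Compare 5 vs 12: take 5 from left. Merged: [1, 4, 5]
Compare 13 vs 12: take 12 from right. Merged: [1, 4, 5, 12]
Compare 13 vs 12: take 12 from right. Merged: [1, 4, 5, 12, 12]
Append remaining from left: [13]. Merged: [1, 4, 5, 12, 12, 13]

Final merged array: [1, 4, 5, 12, 12, 13]
Total comparisons: 5

The merged array is [1, 4, 5, 12, 12, 13], requiring 5 comparisons. The merge step runs in O(n) time where n is the total number of elements.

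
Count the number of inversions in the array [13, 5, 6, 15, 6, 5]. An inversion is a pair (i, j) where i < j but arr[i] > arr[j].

Finding inversions in [13, 5, 6, 15, 6, 5]:

(0, 1): arr[0]=13 > arr[1]=5
(0, 2): arr[0]=13 > arr[2]=6
(0, 4): arr[0]=13 > arr[4]=6
(0, 5): arr[0]=13 > arr[5]=5
(2, 5): arr[2]=6 > arr[5]=5
(3, 4): arr[3]=15 > arr[4]=6
(3, 5): arr[3]=15 > arr[5]=5
(4, 5): arr[4]=6 > arr[5]=5

Total inversions: 8

The array has 8 inversion(s): (0,1), (0,2), (0,4), (0,5), (2,5), (3,4), (3,5), (4,5). Each pair (i,j) satisfies i < j and arr[i] > arr[j].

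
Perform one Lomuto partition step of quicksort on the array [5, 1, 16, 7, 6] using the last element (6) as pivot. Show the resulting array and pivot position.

Lomuto partition with pivot = 6:

Initial array: [5, 1, 16, 7, 6]

arr[0]=5 <= 6: swap with position 0, array becomes [5, 1, 16, 7, 6]
arr[1]=1 <= 6: swap with position 1, array becomes [5, 1, 16, 7, 6]
arr[2]=16 > 6: no swap
arr[3]=7 > 6: no swap

Place pivot at position 2: [5, 1, 6, 7, 16]
Pivot position: 2

After partitioning with pivot 6, the array becomes [5, 1, 6, 7, 16]. The pivot is placed at index 2. All elements to the left of the pivot are <= 6, and all elements to the right are > 6.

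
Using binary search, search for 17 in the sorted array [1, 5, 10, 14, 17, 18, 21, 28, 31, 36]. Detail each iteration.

Binary search for 17 in [1, 5, 10, 14, 17, 18, 21, 28, 31, 36]:

lo=0, hi=9, mid=4, arr[mid]=17 -> Found target at index 4!

Binary search finds 17 at index 4 after 1 comparisons. The search repeatedly halves the search space by comparing with the middle element.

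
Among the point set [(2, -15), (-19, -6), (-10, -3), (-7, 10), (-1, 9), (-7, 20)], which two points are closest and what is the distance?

Computing all pairwise distances among 6 points:

d((2, -15), (-19, -6)) = 22.8473
d((2, -15), (-10, -3)) = 16.9706
d((2, -15), (-7, 10)) = 26.5707
d((2, -15), (-1, 9)) = 24.1868
d((2, -15), (-7, 20)) = 36.1386
d((-19, -6), (-10, -3)) = 9.4868
d((-19, -6), (-7, 10)) = 20.0
d((-19, -6), (-1, 9)) = 23.4307
d((-19, -6), (-7, 20)) = 28.6356
d((-10, -3), (-7, 10)) = 13.3417
d((-10, -3), (-1, 9)) = 15.0
d((-10, -3), (-7, 20)) = 23.1948
d((-7, 10), (-1, 9)) = 6.0828 <-- minimum
d((-7, 10), (-7, 20)) = 10.0
d((-1, 9), (-7, 20)) = 12.53

Closest pair: (-7, 10) and (-1, 9) with distance 6.0828

The closest pair is (-7, 10) and (-1, 9) with Euclidean distance 6.0828. For 6 points, brute-force pairwise comparison is shown above. For large n, the divide-and-conquer algorithm (sort by x, recurse on halves, check the dividing strip) achieves O(n log n).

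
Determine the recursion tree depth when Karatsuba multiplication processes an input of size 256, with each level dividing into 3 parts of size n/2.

For divide and conquer with division factor 2:

Problem sizes at each level:
Level 0: 256
Level 1: 128
Level 2: 64
Level 3: 32
Level 4: 16
Level 5: 8
Level 6: 4
Level 7: 2
Level 8: 1

The root is level 0 and the size-1 base case is level 8 (the tree spans levels 0 through 8, i.e. 9 levels counting the root), so the depth is the number of divisions: log_2(256) = 8

The recursion tree depth is log_2(256) = 8. At each level, the problem size is divided by 2, so it takes 8 divisions to reduce to a base case of size 1. The algorithm makes 3 recursive calls at each level.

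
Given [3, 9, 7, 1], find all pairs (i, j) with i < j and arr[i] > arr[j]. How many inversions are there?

Finding inversions in [3, 9, 7, 1]:

(0, 3): arr[0]=3 > arr[3]=1
(1, 2): arr[1]=9 > arr[2]=7
(1, 3): arr[1]=9 > arr[3]=1
(2, 3): arr[2]=7 > arr[3]=1

Total inversions: 4

The array has 4 inversion(s): (0,3), (1,2), (1,3), (2,3). Each pair (i,j) satisfies i < j and arr[i] > arr[j].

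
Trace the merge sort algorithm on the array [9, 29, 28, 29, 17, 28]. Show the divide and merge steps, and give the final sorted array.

Merge sort trace:

Split: [9, 29, 28, 29, 17, 28] -> [9, 29, 28] and [29, 17, 28]
  Split: [9, 29, 28] -> [9] and [29, 28]
    Split: [29, 28] -> [29] and [28]
    Merge: [29] + [28] -> [28, 29]
  Merge: [9] + [28, 29] -> [9, 28, 29]
  Split: [29, 17, 28] -> [29] and [17, 28]
    Split: [17, 28] -> [17] and [28]
    Merge: [17] + [28] -> [17, 28]
  Merge: [29] + [17, 28] -> [17, 28, 29]
Merge: [9, 28, 29] + [17, 28, 29] -> [9, 17, 28, 28, 29, 29]

Final sorted array: [9, 17, 28, 28, 29, 29]

The merge sort proceeds by recursively splitting the array and merging sorted halves.
After all merges, the sorted array is [9, 17, 28, 28, 29, 29].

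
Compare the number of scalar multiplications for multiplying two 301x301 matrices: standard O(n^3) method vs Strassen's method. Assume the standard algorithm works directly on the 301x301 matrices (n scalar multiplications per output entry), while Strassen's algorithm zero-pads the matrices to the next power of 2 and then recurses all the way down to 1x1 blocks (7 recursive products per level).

Matrix multiplication for 301x301 matrices:

Strassen's algorithm requires power-of-2 dimensions. Pad 301x301 to 512x512 (next power of 2).

Standard algorithm: 301^3 = 27270901 multiplications
Strassen's algorithm: 7^(log2(512)) = 7^9 = 40353607 multiplications
Difference: 27270901 - 40353607 = -13082706 (Strassen uses MORE here due to padding overhead — for small or just-over-power-of-2 n, padding can outweigh the per-level savings)

Standard: 27270901 multiplications (301^3). Strassen: 40353607 multiplications (7^9, after padding to 512x512). Strassen reduces 8 recursive multiplications to 7 at each level.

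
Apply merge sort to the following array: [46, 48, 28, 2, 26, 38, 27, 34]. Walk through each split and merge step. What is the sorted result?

Merge sort trace:

Split: [46, 48, 28, 2, 26, 38, 27, 34] -> [46, 48, 28, 2] and [26, 38, 27, 34]
  Split: [46, 48, 28, 2] -> [46, 48] and [28, 2]
    Split: [46, 48] -> [46] and [48]
    Merge: [46] + [48] -> [46, 48]
    Split: [28, 2] -> [28] and [2]
    Merge: [28] + [2] -> [2, 28]
  Merge: [46, 48] + [2, 28] -> [2, 28, 46, 48]
  Split: [26, 38, 27, 34] -> [26, 38] and [27, 34]
    Split: [26, 38] -> [26] and [38]
    Merge: [26] + [38] -> [26, 38]
    Split: [27, 34] -> [27] and [34]
    Merge: [27] + [34] -> [27, 34]
  Merge: [26, 38] + [27, 34] -> [26, 27, 34, 38]
Merge: [2, 28, 46, 48] + [26, 27, 34, 38] -> [2, 26, 27, 28, 34, 38, 46, 48]

Final sorted array: [2, 26, 27, 28, 34, 38, 46, 48]

The merge sort proceeds by recursively splitting the array and merging sorted halves.
After all merges, the sorted array is [2, 26, 27, 28, 34, 38, 46, 48].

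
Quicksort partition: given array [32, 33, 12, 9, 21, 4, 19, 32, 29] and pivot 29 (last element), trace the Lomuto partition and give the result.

Lomuto partition with pivot = 29:

Initial array: [32, 33, 12, 9, 21, 4, 19, 32, 29]

arr[0]=32 > 29: no swap
arr[1]=33 > 29: no swap
arr[2]=12 <= 29: swap with position 0, array becomes [12, 33, 32, 9, 21, 4, 19, 32, 29]
arr[3]=9 <= 29: swap with position 1, array becomes [12, 9, 32, 33, 21, 4, 19, 32, 29]
arr[4]=21 <= 29: swap with position 2, array becomes [12, 9, 21, 33, 32, 4, 19, 32, 29]
arr[5]=4 <= 29: swap with position 3, array becomes [12, 9, 21, 4, 32, 33, 19, 32, 29]
arr[6]=19 <= 29: swap with position 4, array becomes [12, 9, 21, 4, 19, 33, 32, 32, 29]
arr[7]=32 > 29: no swap

Place pivot at position 5: [12, 9, 21, 4, 19, 29, 32, 32, 33]
Pivot position: 5

After partitioning with pivot 29, the array becomes [12, 9, 21, 4, 19, 29, 32, 32, 33]. The pivot is placed at index 5. All elements to the left of the pivot are <= 29, and all elements to the right are > 29.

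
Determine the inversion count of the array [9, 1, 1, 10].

Finding inversions in [9, 1, 1, 10]:

(0, 1): arr[0]=9 > arr[1]=1
(0, 2): arr[0]=9 > arr[2]=1

Total inversions: 2

The array has 2 inversion(s): (0,1), (0,2). Each pair (i,j) satisfies i < j and arr[i] > arr[j].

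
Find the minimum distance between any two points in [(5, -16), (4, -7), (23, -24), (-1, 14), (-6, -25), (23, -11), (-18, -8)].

Computing all pairwise distances among 7 points:

d((5, -16), (4, -7)) = 9.0554 <-- minimum
d((5, -16), (23, -24)) = 19.6977
d((5, -16), (-1, 14)) = 30.5941
d((5, -16), (-6, -25)) = 14.2127
d((5, -16), (23, -11)) = 18.6815
d((5, -16), (-18, -8)) = 24.3516
d((4, -7), (23, -24)) = 25.4951
d((4, -7), (-1, 14)) = 21.587
d((4, -7), (-6, -25)) = 20.5913
d((4, -7), (23, -11)) = 19.4165
d((4, -7), (-18, -8)) = 22.0227
d((23, -24), (-1, 14)) = 44.9444
d((23, -24), (-6, -25)) = 29.0172
d((23, -24), (23, -11)) = 13.0
d((23, -24), (-18, -8)) = 44.0114
d((-1, 14), (-6, -25)) = 39.3192
d((-1, 14), (23, -11)) = 34.6554
d((-1, 14), (-18, -8)) = 27.8029
d((-6, -25), (23, -11)) = 32.2025
d((-6, -25), (-18, -8)) = 20.8087
d((23, -11), (-18, -8)) = 41.1096

Closest pair: (5, -16) and (4, -7) with distance 9.0554

The closest pair is (5, -16) and (4, -7) with Euclidean distance 9.0554. For 7 points, brute-force pairwise comparison is shown above. For large n, the divide-and-conquer algorithm (sort by x, recurse on halves, check the dividing strip) achieves O(n log n).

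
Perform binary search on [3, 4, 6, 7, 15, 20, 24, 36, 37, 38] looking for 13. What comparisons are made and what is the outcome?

Binary search for 13 in [3, 4, 6, 7, 15, 20, 24, 36, 37, 38]:

lo=0, hi=9, mid=4, arr[mid]=15 -> 15 > 13, search left half
lo=0, hi=3, mid=1, arr[mid]=4 -> 4 < 13, search right half
lo=2, hi=3, mid=2, arr[mid]=6 -> 6 < 13, search right half
lo=3, hi=3, mid=3, arr[mid]=7 -> 7 < 13, search right half
lo=4 > hi=3, target 13 not found

Binary search determines that 13 is not in the array after 4 comparisons. The search space was exhausted without finding the target.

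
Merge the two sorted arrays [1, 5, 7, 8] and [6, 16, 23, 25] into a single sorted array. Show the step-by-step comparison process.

Merging process:

Compare 1 vs 6: take 1 from left. Merged: [1]
Compare 5 vs 6: take 5 from left. Merged: [1, 5]
Compare 7 vs 6: take 6 from right. Merged: [1, 5, 6]
Compare 7 vs 16: take 7 from left. Merged: [1, 5, 6, 7]
Compare 8 vs 16: take 8 from left. Merged: [1, 5, 6, 7, 8]
Append remaining from right: [16, 23, 25]. Merged: [1, 5, 6, 7, 8, 16, 23, 25]

Final merged array: [1, 5, 6, 7, 8, 16, 23, 25]
Total comparisons: 5

The merged array is [1, 5, 6, 7, 8, 16, 23, 25], requiring 5 comparisons. The merge step runs in O(n) time where n is the total number of elements.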